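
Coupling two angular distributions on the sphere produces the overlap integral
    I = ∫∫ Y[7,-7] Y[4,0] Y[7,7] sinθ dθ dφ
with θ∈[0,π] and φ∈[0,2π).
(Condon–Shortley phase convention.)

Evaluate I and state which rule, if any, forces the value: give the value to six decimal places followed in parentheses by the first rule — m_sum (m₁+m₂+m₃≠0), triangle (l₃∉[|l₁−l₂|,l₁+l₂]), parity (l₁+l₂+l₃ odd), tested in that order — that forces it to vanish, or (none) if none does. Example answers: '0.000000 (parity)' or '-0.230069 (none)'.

-0.165065 (none)

m-sum 0 ✓  L=18 even ✓  3≤7≤11 ✓
Π(2lᵢ+1) = 15×9×15 = 2025
triangle coeff Δ(7,4,7) = 1/58198140
Σ_t [0,4]: t=0:+1/17418240 t=1:−1/622080 t=2:+1/230400 t=3:−1/622080 t=4:+1/17418240 = 1/806400
(3j)²=2268/230945 [(7 4 7; 0 0 0)], sign=-1
Σ_t [4,4]: t=4:+1/2090188800 = 1/2090188800
(3j)²=1001/58140 [(7 4 7; -7 0 7)], sign=+1
⇒ 4πI² = 35721/104329
I = (-1)√(35721/104329/(4π)) = -0.16506475
No selection rule forces the value: the integral is nonzero (none).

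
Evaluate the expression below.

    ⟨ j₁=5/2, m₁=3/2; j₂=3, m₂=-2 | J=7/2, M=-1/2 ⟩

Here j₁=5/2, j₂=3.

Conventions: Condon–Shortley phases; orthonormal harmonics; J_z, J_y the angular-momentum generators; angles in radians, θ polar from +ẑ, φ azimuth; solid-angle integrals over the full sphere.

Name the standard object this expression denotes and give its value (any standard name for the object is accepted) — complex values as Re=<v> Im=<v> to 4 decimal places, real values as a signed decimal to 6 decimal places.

This is a Clebsch–Gordan (vector-coupling) coefficient.
triangle: 2!·3!·4!/10! = 288/3628800
(j±m)!: 4!·1!·1!·5!·3!·4! = 414720
prefactor² = (2J+1)·Δ·N² = 9216/35
  k=0: +1/(0!·2!·1!·1!·2!·3!) = 1/24
  k=1: −1/(1!·1!·0!·0!·3!·4!) = -1/144
Σ = 5/144  ⇒  CG² = 9216/35·(5/144)² = 20/63
CG = +√(20/63) = +0.563436

Clebsch–Gordan coefficient, +√(20/63) ≈ +0.563436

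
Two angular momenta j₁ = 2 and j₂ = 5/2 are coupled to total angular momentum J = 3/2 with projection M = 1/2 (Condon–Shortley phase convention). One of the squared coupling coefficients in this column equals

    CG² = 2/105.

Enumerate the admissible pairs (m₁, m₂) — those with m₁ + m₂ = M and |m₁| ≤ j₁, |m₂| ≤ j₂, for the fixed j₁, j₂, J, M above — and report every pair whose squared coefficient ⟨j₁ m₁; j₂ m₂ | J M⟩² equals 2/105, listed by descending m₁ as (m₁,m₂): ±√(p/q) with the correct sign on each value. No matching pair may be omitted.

(-1,3/2): +√(2/105)

Admissible pairs with m₁+m₂ = M = 1/2: (-2,5/2), (-1,3/2), (0,1/2), (1,-1/2), (2,-3/2)
  (m₁,m₂)=(2,-3/2): CG² = 32/105, CG = +√(32/105)
  (m₁,m₂)=(1,-1/2): CG² = 5/21, CG = −√(5/21)
  (m₁,m₂)=(0,1/2): CG² = 2/35, CG = +√(2/35)
  (m₁,m₂)=(-1,3/2): CG² = 2/105, CG = +√(2/105)   ← matches the target
  (m₁,m₂)=(-2,5/2): CG² = 8/21, CG = −√(8/21)
Pairs with CG² = 2/105: (-1,3/2): +√(2/105)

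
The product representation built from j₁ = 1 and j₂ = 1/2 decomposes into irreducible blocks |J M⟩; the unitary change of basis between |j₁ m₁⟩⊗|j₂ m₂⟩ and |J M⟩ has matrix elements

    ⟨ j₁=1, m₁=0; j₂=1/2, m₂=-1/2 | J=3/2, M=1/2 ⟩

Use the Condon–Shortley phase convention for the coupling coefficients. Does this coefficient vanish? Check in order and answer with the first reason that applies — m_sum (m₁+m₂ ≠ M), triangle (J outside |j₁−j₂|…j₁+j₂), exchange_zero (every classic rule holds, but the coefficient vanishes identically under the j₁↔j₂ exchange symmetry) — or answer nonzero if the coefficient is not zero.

m-sum: m₁+m₂ = 0+(-1/2) = -1/2, M = 1/2  ✗ ⇒ coefficient is 0

m_sum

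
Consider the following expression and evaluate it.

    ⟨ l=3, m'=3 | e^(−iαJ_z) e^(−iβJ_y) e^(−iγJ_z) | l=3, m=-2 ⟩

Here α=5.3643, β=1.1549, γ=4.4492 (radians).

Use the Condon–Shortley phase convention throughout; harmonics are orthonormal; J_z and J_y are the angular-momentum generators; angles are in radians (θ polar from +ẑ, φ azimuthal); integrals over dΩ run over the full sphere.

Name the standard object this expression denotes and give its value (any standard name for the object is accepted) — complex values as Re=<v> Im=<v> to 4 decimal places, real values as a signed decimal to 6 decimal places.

This is a Wigner D-matrix element — the rotation-matrix element ⟨l m'| R(α,β,γ) |l m⟩ in the angular-momentum basis.
D^3_{3,-2}(5.3643,1.1549,4.4492) = e^{-i·3·5.3643}·d^3_{3,-2}(1.1549)·e^{-i·-2·4.4492}. Compute d first:
c=cos(1.154900/2)=0.837857, s=sin(1.154900/2)=0.545889; N=√[720·1·1·120]=293.938769
Admissible k: 0..0 (factorial args all ≥0)
  k=0: (−1)^5·293.9388/(120)·0.8379^1·0.5459^5 = -0.099487
d^3_{3,-2}(1.1549) = -0.099487
Phases: e^{-i·(3)·5.3643}=-0.926822+0.375500i, e^{-i·(-2)·4.4492}=-0.864632+0.502405i ⇒ D=-0.060957+0.078626i

Wigner D-matrix element, Re=-0.0610 Im=0.0786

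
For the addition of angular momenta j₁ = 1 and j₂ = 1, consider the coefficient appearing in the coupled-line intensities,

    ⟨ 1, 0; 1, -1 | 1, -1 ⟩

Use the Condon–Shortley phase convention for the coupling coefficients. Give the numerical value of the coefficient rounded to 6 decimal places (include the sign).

+0.707107  (= +√(1/2))

√[3·1!1!1!/4! · 1!1!0!2!0!2!] = √(1/2)
  +(−1)^0/∏(0,1,1,0,0,1)! = 1  (running 1)
⟨..|..⟩ = √(1/2)·(1) = +0.707107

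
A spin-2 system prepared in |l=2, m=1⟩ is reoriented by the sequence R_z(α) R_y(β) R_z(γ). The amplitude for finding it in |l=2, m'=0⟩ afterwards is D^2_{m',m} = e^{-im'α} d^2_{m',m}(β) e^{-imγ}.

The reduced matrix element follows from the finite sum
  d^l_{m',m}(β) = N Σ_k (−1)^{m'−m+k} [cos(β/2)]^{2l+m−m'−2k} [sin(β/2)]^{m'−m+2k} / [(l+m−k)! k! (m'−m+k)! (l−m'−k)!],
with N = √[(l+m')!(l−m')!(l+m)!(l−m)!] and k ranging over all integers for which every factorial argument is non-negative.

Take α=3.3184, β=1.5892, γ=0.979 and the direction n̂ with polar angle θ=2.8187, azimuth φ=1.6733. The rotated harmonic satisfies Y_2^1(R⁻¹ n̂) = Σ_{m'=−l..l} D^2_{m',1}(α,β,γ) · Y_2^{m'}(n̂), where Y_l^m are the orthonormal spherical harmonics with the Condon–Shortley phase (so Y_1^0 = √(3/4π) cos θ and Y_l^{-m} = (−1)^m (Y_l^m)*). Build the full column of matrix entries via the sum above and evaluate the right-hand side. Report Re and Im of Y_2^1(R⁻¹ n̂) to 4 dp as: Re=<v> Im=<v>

Need the full column D^2_{m',1} for m'=−2..2 at α=3.3184, β=1.5892, γ=0.9790.
cos(β/2)=0.700570, sin(β/2)=0.713583
d^2_{-2,1}: single k=3 term ⇒ +0.509115;  D = +0.412759-0.298041i
d^2_{-1,1}: k∈[2..3] ⇒ +0.749746 -0.259286 = +0.490460;  D = -0.340935+0.352583i
d^2_{0,1}: k∈[1..2] ⇒ +0.601001 -0.623536 = -0.022535;  D = -0.012571+0.018702i
d^2_{1,1}: k∈[0..1] ⇒ +0.240883 -0.749746 = -0.508863;  D = +0.205163-0.465671i
d^2_{2,1}: single k=0 term ⇒ -0.490716;  D = -0.115777+0.476862i
Y_2^{m'}(θ=2.8187,φ=1.6733) and Σ D·Y over m':
  (+0.4128-0.2980i)·(-0.0381+0.0079i)  (-0.3409+0.3526i)·(+0.0238+0.2312i)  (-0.0126+0.0187i)·(+0.5355+0.0000i)  (+0.2052-0.4657i)·(-0.0238+0.2312i)  (-0.1158+0.4769i)·(-0.0381-0.0079i)
Y_2^1(R⁻¹ n̂) = +0.001256-0.004542i

Re=0.0013 Im=-0.0045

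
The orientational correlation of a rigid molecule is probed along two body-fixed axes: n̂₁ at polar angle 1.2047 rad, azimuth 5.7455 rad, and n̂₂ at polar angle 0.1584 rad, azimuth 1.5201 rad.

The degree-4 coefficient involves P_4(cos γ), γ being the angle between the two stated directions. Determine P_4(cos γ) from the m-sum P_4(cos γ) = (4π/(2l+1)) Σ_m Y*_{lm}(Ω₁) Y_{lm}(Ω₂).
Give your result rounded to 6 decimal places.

0.100020

Term-by-term m-sum for l=4 (normalisation 4π/9 = 1.396263):
  [-4]  conj(Y_{4,-4})(Ω₁) = -0.184330-0.281382i ; Y_{4,-4}(Ω₂) = +0.000268+0.000055i ; Δ = -0.000034-0.000086i
  [-3]  conj(Y_{4,-3})(Ω₁) = -0.015410-0.364434i ; Y_{4,-3}(Ω₂) = -0.000735+0.004795i ; Δ = +0.001759+0.000194i
  [-2]  conj(Y_{4,-2})(Ω₁) = -0.014280+0.026425i ; Y_{4,-2}(Ω₂) = -0.048242-0.004908i ; Δ = +0.000819-0.001205i
  [-1]  conj(Y_{4,-1})(Ω₁) = -0.285622+0.170313i ; Y_{4,-1}(Ω₂) = +0.014286-0.281563i ; Δ = +0.043873+0.082854i
  [+0]  conj(Y_{4,0})(Ω₁) = -0.028520-0.000000i ; Y_{4,0}(Ω₂) = +0.743293+0.000000i ; Δ = -0.021199-0.000000i
  [+1]  conj(Y_{4,1})(Ω₁) = +0.285622+0.170313i ; Y_{4,1}(Ω₂) = -0.014286-0.281563i ; Δ = +0.043873-0.082854i
  [+2]  conj(Y_{4,2})(Ω₁) = -0.014280-0.026425i ; Y_{4,2}(Ω₂) = -0.048242+0.004908i ; Δ = +0.000819+0.001205i
  [+3]  conj(Y_{4,3})(Ω₁) = +0.015410-0.364434i ; Y_{4,3}(Ω₂) = +0.000735+0.004795i ; Δ = +0.001759-0.000194i
  [+4]  conj(Y_{4,4})(Ω₁) = -0.184330+0.281382i ; Y_{4,4}(Ω₂) = +0.000268-0.000055i ; Δ = -0.000034+0.000086i
Accumulated sum +0.071634+0.000000i; after 4π/(2l+1) scaling, +0.100020+0.000000i ⇒ P_4 = 0.100020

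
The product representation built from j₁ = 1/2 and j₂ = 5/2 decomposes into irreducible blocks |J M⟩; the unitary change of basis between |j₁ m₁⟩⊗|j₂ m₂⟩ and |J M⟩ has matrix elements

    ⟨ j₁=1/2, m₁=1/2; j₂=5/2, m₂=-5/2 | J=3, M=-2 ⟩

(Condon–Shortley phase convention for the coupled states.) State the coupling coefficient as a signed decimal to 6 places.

+0.408248  (= +√(1/6))

j₁+j₂−J=0  J+j₁−j₂=1  J−j₁+j₂=5  j₁+j₂+J+1=7
(j₁±m₁, j₂±m₂, J±M) = (1,0,0,5,1,5)
P² = 2400
sum k=0..0:
  [0] +1/120 = 1/120
S = 1/120
C² = P²·S² = 1/6 ; C = +0.408248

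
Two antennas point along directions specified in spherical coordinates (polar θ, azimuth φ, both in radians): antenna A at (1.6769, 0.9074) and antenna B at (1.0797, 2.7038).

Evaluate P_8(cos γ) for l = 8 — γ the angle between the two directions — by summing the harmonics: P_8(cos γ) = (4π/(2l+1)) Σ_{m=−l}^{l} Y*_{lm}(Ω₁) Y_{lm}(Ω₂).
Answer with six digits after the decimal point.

-0.144312

Summing Y*_{l m}(θ₁,φ₁)·Y_{l m}(θ₂,φ₂) over m ∈ [−8, 8]; prefactor 4π/(2·8+1) = 0.739198:
  m=-8: (0.276069, 0.408082) × (-0.176319, -0.066518) = (-0.021532, -0.090316)  (running Σ = (-0.021532, -0.090316))
  m=-7: (-0.209400, -0.014390) × (0.401932, -0.031028) = (-0.084611, 0.000713)  (running Σ = (-0.106143, -0.089603))
  m=-6: (-0.202296, 0.225137) × (-0.359845, 0.203574) = (0.026963, -0.122196)  (running Σ = (-0.079179, -0.211799))
  m=-5: (-0.041369, -0.233444) × (0.039815, -0.055988) = (-0.014717, -0.006979)  (running Σ = (-0.093897, -0.218778))
  m=-4: (-0.209336, -0.111122) × (0.057517, -0.315411) = (-0.047089, 0.059635)  (running Σ = (-0.140986, -0.159143))
  m=-3: (0.225393, -0.100490) × (0.061366, 0.233101) = (0.037256, 0.046373)  (running Σ = (-0.103730, -0.112770))
  m=-2: (0.049903, -0.200442) × (0.134826, 0.161636) = (0.039127, -0.018959)  (running Σ = (-0.064603, -0.131729))
  m=-1: (0.154037, 0.197089) × (-0.260723, -0.122041) = (-0.016108, -0.070185)  (running Σ = (-0.080711, -0.201913))
  m=0: (0.197392, -0.000000) × (-0.171255, 0.000000) = (-0.033804, 0.000000)  (running Σ = (-0.114516, -0.201913))
  m=1: (-0.154037, 0.197089) × (0.260723, -0.122041) = (-0.016108, 0.070185)  (running Σ = (-0.130624, -0.131729))
  m=2: (0.049903, 0.200442) × (0.134826, -0.161636) = (0.039127, 0.018959)  (running Σ = (-0.091497, -0.112770))
  m=3: (-0.225393, -0.100490) × (-0.061366, 0.233101) = (0.037256, -0.046373)  (running Σ = (-0.054241, -0.159143))
  m=4: (-0.209336, 0.111122) × (0.057517, 0.315411) = (-0.047089, -0.059635)  (running Σ = (-0.101331, -0.218778))
  m=5: (0.041369, -0.233444) × (-0.039815, -0.055988) = (-0.014717, 0.006979)  (running Σ = (-0.116048, -0.211799))
  m=6: (-0.202296, -0.225137) × (-0.359845, -0.203574) = (0.026963, 0.122196)  (running Σ = (-0.089085, -0.089603))
  m=7: (0.209400, -0.014390) × (-0.401932, -0.031028) = (-0.084611, -0.000713)  (running Σ = (-0.173696, -0.090316))
  m=8: (0.276069, -0.408082) × (-0.176319, 0.066518) = (-0.021532, 0.090316)  (running Σ = (-0.195227, 0.000000))
Σ over m = (-0.195227, 0.000000); ×(4π/17) → (-0.144312, 0.000000). Real part: -0.144312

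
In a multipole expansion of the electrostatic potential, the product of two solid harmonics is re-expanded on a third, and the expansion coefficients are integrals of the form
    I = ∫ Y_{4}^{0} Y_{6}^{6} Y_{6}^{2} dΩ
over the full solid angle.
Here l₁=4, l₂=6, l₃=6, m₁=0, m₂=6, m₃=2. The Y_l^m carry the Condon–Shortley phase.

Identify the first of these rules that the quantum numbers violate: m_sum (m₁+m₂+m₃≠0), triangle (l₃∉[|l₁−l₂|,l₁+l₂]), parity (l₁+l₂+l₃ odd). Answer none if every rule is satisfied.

azimuthal sum: 0 + 6 + 2 = 8  ✗
2 ≤ 6 ≤ 10 (triangle on l)
L = 4 + 6 + 6 = 16 (even)

m_sum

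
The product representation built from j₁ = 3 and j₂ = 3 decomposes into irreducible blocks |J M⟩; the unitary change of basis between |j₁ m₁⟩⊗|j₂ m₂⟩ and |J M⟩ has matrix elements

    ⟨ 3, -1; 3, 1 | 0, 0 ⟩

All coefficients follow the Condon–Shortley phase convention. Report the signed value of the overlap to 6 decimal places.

triangle: 6!*0!*0!/7! = 720/5040
(j±m)!: 2!*4!*4!*2!*0!*0! = 2304
prefactor² = (2J+1)*Δ*N² = 2304/7
  k=4: +1/(4!*2!*0!*0!*0!*0!) = 1/48
Σ = 1/48  ⇒  CG² = 2304/7*(1/48)² = 1/7
CG = +√(1/7) = +0.377964

+0.377964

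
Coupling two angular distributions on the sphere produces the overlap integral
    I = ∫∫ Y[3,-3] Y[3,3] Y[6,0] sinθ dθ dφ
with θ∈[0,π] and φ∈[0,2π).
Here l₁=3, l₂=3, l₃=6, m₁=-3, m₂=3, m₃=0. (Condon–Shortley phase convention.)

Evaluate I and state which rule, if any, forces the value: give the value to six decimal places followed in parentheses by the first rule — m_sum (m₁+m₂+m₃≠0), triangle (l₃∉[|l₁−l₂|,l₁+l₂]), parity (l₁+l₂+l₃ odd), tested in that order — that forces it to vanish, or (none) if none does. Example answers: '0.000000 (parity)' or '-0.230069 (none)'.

m-sum 0 ✓  L=12 even ✓  0≤6≤6 ✓
Π(2lᵢ+1) = 7×7×13 = 637
triangle coeff Δ(3,3,6) = 1/12012
Σ_t [0,0]: t=0:+1/1296 = 1/1296
(3j)²=100/3003 [(3 3 6; 0 0 0)], sign=+1
Σ_t [0,0]: t=0:+1/518400 = 1/518400
(3j)²=1/12012 [(3 3 6; -3 3 0)], sign=+1
⇒ 4πI² = 25/14157
I = (+1)√(25/14157/(4π)) = 0.01185440
No selection rule forces the value: the integral is nonzero (none).

0.011854 (none)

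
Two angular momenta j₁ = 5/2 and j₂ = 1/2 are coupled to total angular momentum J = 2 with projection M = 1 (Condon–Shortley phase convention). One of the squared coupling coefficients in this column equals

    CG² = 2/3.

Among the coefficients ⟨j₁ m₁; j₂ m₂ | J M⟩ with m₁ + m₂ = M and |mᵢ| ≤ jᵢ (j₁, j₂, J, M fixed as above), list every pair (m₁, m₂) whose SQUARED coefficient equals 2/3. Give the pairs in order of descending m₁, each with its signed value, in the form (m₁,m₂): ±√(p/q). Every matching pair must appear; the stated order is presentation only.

(3/2,-1/2): +√(2/3)

Admissible pairs with m₁+m₂ = M = 1: (1/2,1/2), (3/2,-1/2)
  (m₁,m₂)=(3/2,-1/2): CG² = 2/3, CG = +√(2/3)   ← matches the target
  (m₁,m₂)=(1/2,1/2): CG² = 1/3, CG = −√(1/3)
Pairs with CG² = 2/3: (3/2,-1/2): +√(2/3)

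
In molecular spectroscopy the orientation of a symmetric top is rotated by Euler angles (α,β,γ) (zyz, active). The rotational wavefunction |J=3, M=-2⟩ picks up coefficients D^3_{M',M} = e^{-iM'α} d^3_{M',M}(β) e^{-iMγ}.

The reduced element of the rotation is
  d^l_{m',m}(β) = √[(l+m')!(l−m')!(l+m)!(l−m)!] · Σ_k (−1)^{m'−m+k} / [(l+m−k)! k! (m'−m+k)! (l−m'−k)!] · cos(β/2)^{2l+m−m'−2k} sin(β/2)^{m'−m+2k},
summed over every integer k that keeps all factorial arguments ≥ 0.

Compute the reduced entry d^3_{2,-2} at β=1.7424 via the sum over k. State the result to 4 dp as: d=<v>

d=0.5098

d^3_{2,-2}(β=1.7424) via the finite sum:
Half-angle: c=0.643909, s=0.765102. N=√(120·1·1·120)=120.000000
k: max(0,(-2)−(2))=0 … min(3+(-2),3−(2))=1
  k=0: (−1)^4·120.0000/(24)·0.6439^2·0.7651^4 = +0.710390
  k=1: (−1)^5·120.0000/(120)·0.6439^0·0.7651^6 = -0.200593
d^3_{2,-2}(1.7424) = +0.710390 -0.200593 = +0.509796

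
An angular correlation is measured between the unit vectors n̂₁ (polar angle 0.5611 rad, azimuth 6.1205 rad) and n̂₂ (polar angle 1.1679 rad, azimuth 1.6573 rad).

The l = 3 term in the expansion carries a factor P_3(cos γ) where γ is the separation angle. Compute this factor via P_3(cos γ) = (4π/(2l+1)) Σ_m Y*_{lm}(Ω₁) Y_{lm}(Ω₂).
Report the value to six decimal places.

Expand P_3 via completeness: Σ_{m} conj(Y_{3,m}) at Ω₁ times Y_{3,m} at Ω₂ —
  m=-3: (0.055523, -0.029477) × (0.083349, 0.313936) = (0.013882, 0.014974)  (running Σ = (0.013882, 0.014974))
  m=-2: (0.232150, -0.078318) × (-0.334042, 0.058375) = (-0.072976, 0.039713)  (running Σ = (-0.059094, 0.054687))
  m=-1: (0.438546, -0.071981) × (0.005942, 0.068524) = (0.007538, 0.029623)  (running Σ = (-0.051556, 0.084310))
  m=0: (0.184599, -0.000000) × (-0.326483, 0.000000) = (-0.060269, 0.000000)  (running Σ = (-0.111824, 0.084310))
  m=1: (-0.438546, -0.071981) × (-0.005942, 0.068524) = (0.007538, -0.029623)  (running Σ = (-0.104286, 0.054687))
  m=2: (0.232150, 0.078318) × (-0.334042, -0.058375) = (-0.072976, -0.039713)  (running Σ = (-0.177262, 0.014974))
  m=3: (-0.055523, -0.029477) × (-0.083349, 0.313936) = (0.013882, -0.014974)  (running Σ = (-0.163380, -0.000000))
Σ over m = (-0.163380, -0.000000); ×(4π/7) → (-0.293300, -0.000000). Real part: -0.293300

-0.293300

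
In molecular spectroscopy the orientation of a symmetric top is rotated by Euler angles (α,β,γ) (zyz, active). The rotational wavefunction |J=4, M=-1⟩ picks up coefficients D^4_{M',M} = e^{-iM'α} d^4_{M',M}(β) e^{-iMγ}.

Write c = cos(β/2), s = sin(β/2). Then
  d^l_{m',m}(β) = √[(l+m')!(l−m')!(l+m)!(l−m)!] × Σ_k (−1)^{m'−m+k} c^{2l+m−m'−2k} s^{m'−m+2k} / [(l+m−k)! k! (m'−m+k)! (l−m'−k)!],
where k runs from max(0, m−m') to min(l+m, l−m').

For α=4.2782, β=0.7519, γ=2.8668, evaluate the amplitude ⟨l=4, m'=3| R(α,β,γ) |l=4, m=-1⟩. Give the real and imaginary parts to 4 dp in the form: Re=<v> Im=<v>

D^4_{3,-1}(4.2782,0.7519,2.8668) = e^{-i·3·4.2782}·d^4_{3,-1}(0.7519)·e^{-i·-1·2.8668}. Compute d first:
With c≡cos(β/2)=0.930159 and s≡sin(β/2)=0.367156, N=[5040·1·6·120]^{1/2}=1904.940944
k∈{0,1} keeps every argument non-negative
  k=0: (−1)^4·1904.9409/(144)·0.9302^4·0.3672^4 = +0.179950
  k=1: (−1)^5·1904.9409/(240)·0.9302^2·0.3672^6 = -0.016823
d^4_{3,-1}(0.7519) = +0.179950 -0.016823 = +0.163128
Phases: e^{-i·(3)·4.2782}=+0.964242-0.265025i, e^{-i·(-1)·2.8668}=-0.962481+0.271347i ⇒ D=-0.139662+0.084292i

Re=-0.1397 Im=0.0843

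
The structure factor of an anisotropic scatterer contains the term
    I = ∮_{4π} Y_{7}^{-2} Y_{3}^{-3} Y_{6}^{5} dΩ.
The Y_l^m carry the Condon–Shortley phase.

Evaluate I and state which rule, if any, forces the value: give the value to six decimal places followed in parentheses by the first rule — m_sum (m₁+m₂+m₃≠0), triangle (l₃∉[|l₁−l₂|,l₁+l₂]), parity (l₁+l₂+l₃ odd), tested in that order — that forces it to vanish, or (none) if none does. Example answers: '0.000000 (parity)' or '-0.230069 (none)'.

-0.055070 (none)

Rules hold: Σm=0, L=16 even, 4≤6≤10.
N = 15·7·13 = 1365
Δ = 4!·10!·2!/17! = 1/2042040
Racah Σ t=1..3: t=1:−1/207360 t=2:+1/57600 t=3:−1/207360 = 1/129600
⇒ 3j(7 3 6; 0 0 0)² = 168/12155, sgn +1
Racah Σ t=0..0: t=0:+1/17418240 = 1/17418240
⇒ 3j(7 3 6; -2 -3 5)² = 25/12376, sgn -1
4πI² = N·(3j₀)²·(3jₘ)² = 1575/41327
I = -1·√(0.0381107/4π) = -0.05507042
No selection rule forces the value: the integral is nonzero (none).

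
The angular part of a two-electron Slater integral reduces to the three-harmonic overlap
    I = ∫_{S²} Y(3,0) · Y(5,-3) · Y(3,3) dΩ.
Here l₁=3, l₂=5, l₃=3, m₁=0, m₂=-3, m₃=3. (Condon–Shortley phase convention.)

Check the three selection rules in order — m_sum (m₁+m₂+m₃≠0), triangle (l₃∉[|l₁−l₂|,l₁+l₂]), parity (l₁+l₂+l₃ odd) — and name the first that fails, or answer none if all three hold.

parity

azimuthal sum: 0 − 3 + 3 = 0  ✓
2 ≤ 3 ≤ 8 (triangle on l)  ✓
L = 3 + 5 + 3 = 11 (odd)  ✗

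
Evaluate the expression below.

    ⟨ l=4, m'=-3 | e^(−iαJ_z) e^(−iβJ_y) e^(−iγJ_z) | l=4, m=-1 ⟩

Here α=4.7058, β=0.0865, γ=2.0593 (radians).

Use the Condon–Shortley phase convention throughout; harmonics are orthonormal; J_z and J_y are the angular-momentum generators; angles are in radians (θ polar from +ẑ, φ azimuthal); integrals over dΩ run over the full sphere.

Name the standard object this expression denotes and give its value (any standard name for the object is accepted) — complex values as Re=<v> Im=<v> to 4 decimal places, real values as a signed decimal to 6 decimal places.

Wigner D-matrix element, Re=-0.0131 Im=-0.0066

This is a Wigner D-matrix element — the rotation-matrix element ⟨l m'| R(α,β,γ) |l m⟩ in the angular-momentum basis.
Split into d^4_{-3,-1}(β=0.0865) × two z-phases.
With c≡cos(β/2)=0.999065 and s≡sin(β/2)=0.043237, N=[1·5040·6·120]^{1/2}=1904.940944
Admissible k: 2..3 (factorial args all ≥0)
  k=2: (−1)^0·1904.9409/(240)·0.9991^6·0.0432^2 = +0.014755
  k=3: (−1)^1·1904.9409/(144)·0.9991^4·0.0432^4 = -0.000046
d^4_{-3,-1}(0.0865) = +0.014755 -0.000046 = +0.014709
Phases: e^{-i·(-3)·4.7058}=+0.019766+0.999805i, e^{-i·(-1)·2.0593}=-0.469305+0.883036i ⇒ D=-0.013122-0.006645i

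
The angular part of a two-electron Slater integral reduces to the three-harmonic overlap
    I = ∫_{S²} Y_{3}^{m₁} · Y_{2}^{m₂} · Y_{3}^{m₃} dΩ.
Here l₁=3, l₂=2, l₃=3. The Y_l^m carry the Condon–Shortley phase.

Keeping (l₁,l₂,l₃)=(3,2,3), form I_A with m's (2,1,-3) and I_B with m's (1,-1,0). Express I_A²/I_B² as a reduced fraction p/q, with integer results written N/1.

25/2

Same 3,2,3: normalisation and zero-m 3j drop out of the ratio.
A: Δ: 2! 4! 2! / 9! → 1/3780; sum: t=1:−1/48 = -1/48; 3j²(3 2 3; 2 1 -3) = Δ·Π!·Σ² = 5/84  (sign -1)
B: Δ: 2! 4! 2! / 9! → 1/3780; sum: t=0:+1/8 t=1:−1/12 = 1/24; 3j²(3 2 3; 1 -1 0) = Δ·Π!·Σ² = 1/210  (sign -1)
I_A²/I_B² = (5/84)/(1/210) = 25/2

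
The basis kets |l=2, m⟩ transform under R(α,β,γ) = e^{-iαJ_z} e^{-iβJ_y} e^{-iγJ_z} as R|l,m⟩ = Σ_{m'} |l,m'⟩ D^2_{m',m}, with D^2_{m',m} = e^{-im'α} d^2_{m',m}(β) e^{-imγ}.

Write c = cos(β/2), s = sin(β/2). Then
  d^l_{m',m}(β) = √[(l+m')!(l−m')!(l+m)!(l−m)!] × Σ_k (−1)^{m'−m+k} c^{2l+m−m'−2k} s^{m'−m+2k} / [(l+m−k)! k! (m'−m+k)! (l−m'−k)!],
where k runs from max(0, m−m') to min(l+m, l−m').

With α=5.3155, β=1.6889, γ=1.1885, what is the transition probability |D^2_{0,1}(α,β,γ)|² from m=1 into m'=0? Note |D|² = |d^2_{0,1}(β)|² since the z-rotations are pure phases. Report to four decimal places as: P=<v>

First d^2_{0,1}(β=1.6889), then the phase factors e^{-i(0)α} and e^{-i(1)γ}:
With c≡cos(β/2)=0.664143 and s≡sin(β/2)=0.747606, N=[2·2·6·1]^{1/2}=4.898979
The bounds max(0,m−m')=1 and min(l+m,l−m')=2 give 2 terms
  k=1: (−1)^0·4.8990/(2)·0.6641^3·0.7476^1 = +0.536454
  k=2: (−1)^1·4.8990/(2)·0.6641^1·0.7476^3 = -0.679759
d^2_{0,1}(1.6889) = +0.536454 -0.679759 = -0.143306
|D^2_{0,1}|² = |d^2_{0,1}(β)|² = (-0.143306)² = 0.020536 (the z-rotation phases have unit modulus)

P=0.0205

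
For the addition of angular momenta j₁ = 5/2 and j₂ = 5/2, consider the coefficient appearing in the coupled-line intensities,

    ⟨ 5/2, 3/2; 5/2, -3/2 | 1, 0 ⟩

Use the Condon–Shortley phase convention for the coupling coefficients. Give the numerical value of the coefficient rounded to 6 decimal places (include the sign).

triangle: 4!·1!·1!/7! = 24/5040
(j±m)!: 4!·1!·1!·4!·1!·1! = 576
prefactor² = (2J+1)·Δ·N² = 288/35
  k=0: +1/(0!·4!·1!·1!·0!·0!) = 1/24
  k=1: −1/(1!·3!·0!·0!·1!·1!) = -1/6
Σ = -1/8  ⇒  CG² = 288/35·(-1/8)² = 9/70
CG = −√(9/70) = -0.358569

−√(9/70) = -0.358569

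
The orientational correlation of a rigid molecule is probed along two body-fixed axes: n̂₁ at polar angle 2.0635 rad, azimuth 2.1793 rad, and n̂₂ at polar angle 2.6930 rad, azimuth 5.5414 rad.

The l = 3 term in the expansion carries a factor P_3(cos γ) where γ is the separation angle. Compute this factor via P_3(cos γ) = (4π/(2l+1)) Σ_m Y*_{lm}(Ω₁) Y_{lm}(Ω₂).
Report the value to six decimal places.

Addition theorem: P_3(cos γ) = (4π/7) Σ_m Y*_{lm}(Ω₁) Y_{lm}(Ω₂), m = −3…3:
  m=-3: Y*=+0.276146+0.071900i  Y=-0.020721+0.027001i  product -0.007663+0.005966i
  m=-2: Y*=+0.130008+0.352011i  Y=-0.015089-0.172551i  product +0.058778-0.027745i
  m=-1: Y*=-0.019319+0.027730i  Y=+0.316162+0.289721i  product -0.014142+0.003170i
  m=+0: Y*=+0.332081-0.000000i  Y=-0.356271+0.000000i  product -0.118311+0.000000i
  m=+1: Y*=+0.019319+0.027730i  Y=-0.316162+0.289721i  product -0.014142-0.003170i
  m=+2: Y*=+0.130008-0.352011i  Y=-0.015089+0.172551i  product +0.058778+0.027745i
  m=+3: Y*=-0.276146+0.071900i  Y=+0.020721+0.027001i  product -0.007663-0.005966i
Total Σ_m = -0.044365+0.000000i. Multiply by 1.795196: -0.079644+0.000000i. P_3(cos γ) = -0.079644

-0.079644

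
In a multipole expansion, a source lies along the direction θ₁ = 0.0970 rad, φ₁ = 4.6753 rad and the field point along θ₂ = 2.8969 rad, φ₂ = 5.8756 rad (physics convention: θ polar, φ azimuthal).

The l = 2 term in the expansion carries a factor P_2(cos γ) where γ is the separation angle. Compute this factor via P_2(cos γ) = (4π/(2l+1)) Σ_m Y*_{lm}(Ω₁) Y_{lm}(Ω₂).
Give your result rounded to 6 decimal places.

Summing Y*_{l m}(θ₁,φ₁)·Y_{l m}(θ₂,φ₂) over m ∈ [−2, 2]; prefactor 4π/(2·2+1) = 2.513274:
  [-2]  conj(Y_{2,-2})(Ω₁) = -0.003613+0.000269i ; Y_{2,-2}(Ω₂) = +0.015546+0.016500i ; Δ = -0.000061-0.000055i
  [-1]  conj(Y_{2,-1})(Ω₁) = -0.002761-0.074417i ; Y_{2,-1}(Ω₂) = -0.166706-0.071978i ; Δ = -0.004896+0.012604i
  [+0]  conj(Y_{2,0})(Ω₁) = +0.621908-0.000000i ; Y_{2,0}(Ω₂) = +0.575253+0.000000i ; Δ = +0.357755+0.000000i
  [+1]  conj(Y_{2,1})(Ω₁) = +0.002761-0.074417i ; Y_{2,1}(Ω₂) = +0.166706-0.071978i ; Δ = -0.004896-0.012604i
  [+2]  conj(Y_{2,2})(Ω₁) = -0.003613-0.000269i ; Y_{2,2}(Ω₂) = +0.015546-0.016500i ; Δ = -0.000061+0.000055i
Total Σ_m = +0.347842-0.000000i. Multiply by 2.513274: +0.874221-0.000000i. P_2(cos γ) = 0.874221

0.874221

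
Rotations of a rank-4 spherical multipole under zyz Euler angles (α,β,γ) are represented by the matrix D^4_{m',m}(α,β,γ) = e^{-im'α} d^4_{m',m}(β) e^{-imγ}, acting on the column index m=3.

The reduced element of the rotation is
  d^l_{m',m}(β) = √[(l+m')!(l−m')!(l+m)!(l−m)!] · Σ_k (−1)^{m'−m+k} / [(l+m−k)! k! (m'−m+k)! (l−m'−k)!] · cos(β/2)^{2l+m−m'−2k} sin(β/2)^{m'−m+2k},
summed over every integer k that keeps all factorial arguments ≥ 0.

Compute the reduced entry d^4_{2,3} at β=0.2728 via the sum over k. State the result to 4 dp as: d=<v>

d=0.4497

d^4_{2,3}(β=0.2728) via the finite sum:
c=cos(0.272800/2)=0.990712, s=sin(0.272800/2)=0.135977; N=√[720·2·5040·1]=2693.993318
The bounds max(0,m−m')=1 and min(l+m,l−m')=2 give 2 terms
  k=1: (−1)^0·2693.9933/(720)·0.9907^7·0.1360^1 = +0.476609
  k=2: (−1)^1·2693.9933/(240)·0.9907^5·0.1360^3 = -0.026935
d^4_{2,3}(0.2728) = +0.476609 -0.026935 = +0.449674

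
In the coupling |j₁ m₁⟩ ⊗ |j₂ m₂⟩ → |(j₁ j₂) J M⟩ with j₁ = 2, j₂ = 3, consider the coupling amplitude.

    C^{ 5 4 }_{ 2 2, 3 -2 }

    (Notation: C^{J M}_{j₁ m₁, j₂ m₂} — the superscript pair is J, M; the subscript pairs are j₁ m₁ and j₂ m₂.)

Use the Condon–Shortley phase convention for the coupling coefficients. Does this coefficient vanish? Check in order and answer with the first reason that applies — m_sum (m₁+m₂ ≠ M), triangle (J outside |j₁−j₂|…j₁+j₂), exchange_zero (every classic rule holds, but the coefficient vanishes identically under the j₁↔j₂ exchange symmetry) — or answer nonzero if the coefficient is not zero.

m-sum: m₁+m₂ = 2+(-2) = 0, M = 4  ✗ ⇒ coefficient is 0

m_sum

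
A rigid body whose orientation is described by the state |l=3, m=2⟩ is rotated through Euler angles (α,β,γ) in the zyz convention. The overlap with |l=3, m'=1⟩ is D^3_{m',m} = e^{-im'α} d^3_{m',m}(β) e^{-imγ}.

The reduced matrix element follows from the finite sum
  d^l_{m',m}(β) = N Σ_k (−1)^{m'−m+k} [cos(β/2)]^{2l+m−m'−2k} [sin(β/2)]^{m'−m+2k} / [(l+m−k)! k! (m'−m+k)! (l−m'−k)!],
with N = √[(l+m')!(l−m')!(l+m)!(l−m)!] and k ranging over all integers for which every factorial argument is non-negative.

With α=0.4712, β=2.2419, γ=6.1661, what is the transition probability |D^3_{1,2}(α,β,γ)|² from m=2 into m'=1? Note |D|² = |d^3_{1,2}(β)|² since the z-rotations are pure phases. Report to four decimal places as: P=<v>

First d^3_{1,2}(β=2.2419), then the phase factors e^{-i(1)α} and e^{-i(2)γ}:
Half-angle: c=0.434827, s=0.900514. N=√(24·2·120·1)=75.894664
k∈{1,2} keeps every argument non-negative
  k=1: (−1)^0·75.8947/(24)·0.4348^5·0.9005^1 = +0.044266
  k=2: (−1)^1·75.8947/(12)·0.4348^3·0.9005^3 = -0.379709
d^3_{1,2}(2.2419) = +0.044266 -0.379709 = -0.335443
|D^3_{1,2}|² = |d^3_{1,2}(β)|² = (-0.335443)² = 0.112522 (the z-rotation phases have unit modulus)

P=0.1125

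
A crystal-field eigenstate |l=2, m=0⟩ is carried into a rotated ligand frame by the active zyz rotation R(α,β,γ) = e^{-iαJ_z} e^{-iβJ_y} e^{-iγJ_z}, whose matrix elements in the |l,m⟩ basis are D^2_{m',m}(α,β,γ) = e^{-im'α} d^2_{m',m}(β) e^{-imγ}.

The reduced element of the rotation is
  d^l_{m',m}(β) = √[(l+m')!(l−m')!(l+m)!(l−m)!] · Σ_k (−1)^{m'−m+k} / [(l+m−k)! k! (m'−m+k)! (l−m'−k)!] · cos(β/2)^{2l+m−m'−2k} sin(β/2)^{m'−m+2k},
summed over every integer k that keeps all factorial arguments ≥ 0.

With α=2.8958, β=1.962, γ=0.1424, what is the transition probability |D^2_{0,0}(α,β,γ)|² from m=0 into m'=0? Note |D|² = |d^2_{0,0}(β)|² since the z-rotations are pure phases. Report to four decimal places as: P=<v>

D^2_{0,0}(2.8958,1.9620,0.1424) = e^{-i·0·2.8958}·d^2_{0,0}(1.9620)·e^{-i·0·0.1424}. Compute d first:
With c≡cos(β/2)=0.556192 and s≡sin(β/2)=0.831054, N=[2·2·2·2]^{1/2}=4.000000
k∈{0,1,2} keeps every argument non-negative
  k=0: (−1)^0·4.0000/(4)·0.5562^4·0.8311^0 = +0.095697
  k=1: (−1)^1·4.0000/(1)·0.5562^2·0.8311^2 = -0.854609
  k=2: (−1)^2·4.0000/(4)·0.5562^0·0.8311^4 = +0.476998
d^2_{0,0}(1.9620) = +0.095697 -0.854609 +0.476998 = -0.281914
|D^2_{0,0}|² = |d^2_{0,0}(β)|² = (-0.281914)² = 0.079475 (the z-rotation phases have unit modulus)

P=0.0795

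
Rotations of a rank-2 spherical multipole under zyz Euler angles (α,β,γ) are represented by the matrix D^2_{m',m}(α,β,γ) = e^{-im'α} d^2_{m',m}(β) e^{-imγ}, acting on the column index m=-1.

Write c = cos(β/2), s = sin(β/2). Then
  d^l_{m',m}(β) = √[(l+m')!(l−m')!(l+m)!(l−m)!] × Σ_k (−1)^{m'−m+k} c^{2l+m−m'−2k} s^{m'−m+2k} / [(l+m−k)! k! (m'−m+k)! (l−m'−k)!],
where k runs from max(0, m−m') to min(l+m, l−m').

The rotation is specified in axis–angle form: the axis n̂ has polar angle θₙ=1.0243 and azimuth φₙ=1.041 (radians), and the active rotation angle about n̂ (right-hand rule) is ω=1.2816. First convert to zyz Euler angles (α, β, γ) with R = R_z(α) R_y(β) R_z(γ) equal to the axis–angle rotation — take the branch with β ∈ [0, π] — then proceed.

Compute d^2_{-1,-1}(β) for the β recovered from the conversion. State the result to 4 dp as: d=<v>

d=-0.0322

Axis–angle → zyz. n̂ = (sinθₙcosφₙ, sinθₙsinφₙ, cosθₙ) = (+0.431753, +0.737228, +0.519697), ω = 1.2816.
R = I cosω + sinω [n̂]ₓ + (1−cosω) n̂n̂ᵀ gives
  R = [+0.418431, -0.270589, +0.867004; +0.725642, +0.673689, -0.139952; -0.546222, +0.687695, +0.478244]
β = atan2(√(R₁₃²+R₂₃²), R₃₃) = 1.072143; α = atan2(R₂₃, R₁₃) mod 2π = 6.123146; γ = atan2(R₃₂, −R₃₁) mod 2π = 0.899554
d^2_{-1,-1}(β=1.0721) via the finite sum:
With c≡cos(β/2)=0.859722 and s≡sin(β/2)=0.510762, N=[1·6·1·6]^{1/2}=6.000000
Admissible k: 0..1 (factorial args all ≥0)
  k=0: (−1)^0·6.0000/(6)·0.8597^4·0.5108^0 = +0.546301
  k=1: (−1)^1·6.0000/(2)·0.8597^2·0.5108^2 = -0.578462
d^2_{-1,-1}(1.0721) = +0.546301 -0.578462 = -0.032161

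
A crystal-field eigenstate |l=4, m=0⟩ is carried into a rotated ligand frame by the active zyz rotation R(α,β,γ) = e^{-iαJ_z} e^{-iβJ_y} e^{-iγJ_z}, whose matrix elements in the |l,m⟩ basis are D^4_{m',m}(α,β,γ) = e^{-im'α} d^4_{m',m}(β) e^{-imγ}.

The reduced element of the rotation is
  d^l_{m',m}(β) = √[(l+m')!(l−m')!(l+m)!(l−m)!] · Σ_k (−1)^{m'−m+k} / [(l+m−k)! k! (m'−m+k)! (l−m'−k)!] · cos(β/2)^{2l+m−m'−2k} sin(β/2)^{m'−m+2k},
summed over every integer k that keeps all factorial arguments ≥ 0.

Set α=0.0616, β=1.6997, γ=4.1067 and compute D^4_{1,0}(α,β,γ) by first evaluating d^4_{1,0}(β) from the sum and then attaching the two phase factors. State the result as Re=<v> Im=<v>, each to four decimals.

First d^4_{1,0}(β=1.6997), then the phase factors e^{-i(1)α} and e^{-i(0)γ}:
Half-angle: c=0.660096, s=0.751181. N=√(120·6·24·24)=643.987578
Admissible k: 0..3 (factorial args all ≥0)
  k=0: (−1)^1·643.9876/(144)·0.6601^7·0.7512^1 = -0.183446
  k=1: (−1)^2·643.9876/(24)·0.6601^5·0.7512^3 = +1.425396
  k=2: (−1)^3·643.9876/(24)·0.6601^3·0.7512^5 = -1.845913
  k=3: (−1)^4·643.9876/(144)·0.6601^1·0.7512^7 = +0.398415
d^4_{1,0}(1.6997) = -0.183446 +1.425396 -1.845913 +0.398415 = -0.205548
Attach z-rotation phases: D = e^{-i(1)(0.0616)}·(-0.205548)·e^{-i(0)(4.1067)} = -0.205158+0.012654i

Re=-0.2052 Im=0.0127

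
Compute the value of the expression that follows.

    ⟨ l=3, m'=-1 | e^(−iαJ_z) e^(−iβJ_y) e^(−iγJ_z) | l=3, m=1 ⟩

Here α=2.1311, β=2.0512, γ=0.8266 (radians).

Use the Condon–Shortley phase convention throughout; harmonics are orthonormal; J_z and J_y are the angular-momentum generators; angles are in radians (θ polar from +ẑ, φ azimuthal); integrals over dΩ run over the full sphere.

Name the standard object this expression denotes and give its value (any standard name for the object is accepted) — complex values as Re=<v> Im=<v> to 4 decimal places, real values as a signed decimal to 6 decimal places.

This is a Wigner D-matrix element — the rotation-matrix element ⟨l m'| R(α,β,γ) |l m⟩ in the angular-momentum basis.
Split into d^3_{-1,1}(β=2.0512) × two z-phases.
With c≡cos(β/2)=0.518586 and s≡sin(β/2)=0.855025, N=[2·24·24·2]^{1/2}=48.000000
Admissible k: 2..4 (factorial args all ≥0)
  k=2: (−1)^0·48.0000/(8)·0.5186^4·0.8550^2 = +0.317243
  k=3: (−1)^1·48.0000/(6)·0.5186^2·0.8550^4 = -1.149867
  k=4: (−1)^2·48.0000/(48)·0.5186^0·0.8550^6 = +0.390728
d^3_{-1,1}(2.0512) = +0.317243 -1.149867 +0.390728 = -0.441896
Attach z-rotation phases: D = e^{-i(-1)(2.1311)}·(-0.441896)·e^{-i(1)(0.8266)} = -0.116289-0.426320i

Wigner D-matrix element, Re=-0.1163 Im=-0.4263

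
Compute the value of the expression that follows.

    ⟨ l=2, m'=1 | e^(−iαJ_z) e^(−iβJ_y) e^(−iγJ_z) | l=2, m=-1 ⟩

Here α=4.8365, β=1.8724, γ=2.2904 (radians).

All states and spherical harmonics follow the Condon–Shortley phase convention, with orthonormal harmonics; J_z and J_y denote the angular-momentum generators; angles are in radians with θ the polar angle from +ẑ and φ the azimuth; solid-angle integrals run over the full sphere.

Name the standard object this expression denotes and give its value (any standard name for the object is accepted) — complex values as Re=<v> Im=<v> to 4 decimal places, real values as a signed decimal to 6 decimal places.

This is a Wigner D-matrix element — the rotation-matrix element ⟨l m'| R(α,β,γ) |l m⟩ in the angular-momentum basis.
Split into d^2_{1,-1}(β=1.8724) × two z-phases.
Half-angle: c=0.592852, s=0.805311. N=√(6·1·1·6)=6.000000
k: max(0,(-1)−(1))=0 … min(2+(-1),2−(1))=1
  k=0: (−1)^2·6.0000/(2)·0.5929^2·0.8053^2 = +0.683820
  k=1: (−1)^3·6.0000/(6)·0.5929^0·0.8053^4 = -0.420586
d^2_{1,-1}(1.8724) = +0.683820 -0.420586 = +0.263234
Attach z-rotation phases: D = e^{-i(1)(4.8365)}·(+0.263234)·e^{-i(-1)(2.2904)} = -0.217924-0.147652i

Wigner D-matrix element, Re=-0.2179 Im=-0.1477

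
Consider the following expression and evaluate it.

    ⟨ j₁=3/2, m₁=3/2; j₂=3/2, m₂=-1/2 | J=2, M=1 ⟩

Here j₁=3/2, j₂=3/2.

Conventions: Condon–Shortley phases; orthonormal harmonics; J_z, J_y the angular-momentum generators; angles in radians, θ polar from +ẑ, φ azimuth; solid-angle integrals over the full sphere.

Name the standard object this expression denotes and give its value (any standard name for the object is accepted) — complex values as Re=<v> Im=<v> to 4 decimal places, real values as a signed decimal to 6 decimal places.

This is a Clebsch–Gordan (vector-coupling) coefficient.
√[5·1!2!2!/6! · 3!0!1!2!3!1!] = √(2)
  +(−1)^0/∏(0,1,0,1,2,1)! = 1/2  (running 1/2)
⟨..|..⟩ = √(2)·(1/2) = +0.707107

Clebsch–Gordan coefficient, +√(1/2) ≈ +0.707107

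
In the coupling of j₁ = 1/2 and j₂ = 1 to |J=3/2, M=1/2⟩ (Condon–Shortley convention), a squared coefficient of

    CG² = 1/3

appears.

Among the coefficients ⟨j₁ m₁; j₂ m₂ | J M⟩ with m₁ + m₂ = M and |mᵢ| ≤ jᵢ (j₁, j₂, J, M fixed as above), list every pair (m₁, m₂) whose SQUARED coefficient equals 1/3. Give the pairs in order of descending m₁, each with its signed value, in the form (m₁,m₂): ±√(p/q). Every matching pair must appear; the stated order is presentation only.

Admissible pairs with m₁+m₂ = M = 1/2: (-1/2,1), (1/2,0)
  (m₁,m₂)=(1/2,0): CG² = 2/3, CG = +√(2/3)
  (m₁,m₂)=(-1/2,1): CG² = 1/3, CG = +√(1/3)   ← matches the target
Pairs with CG² = 1/3: (-1/2,1): +√(1/3)

(-1/2,1): +√(1/3)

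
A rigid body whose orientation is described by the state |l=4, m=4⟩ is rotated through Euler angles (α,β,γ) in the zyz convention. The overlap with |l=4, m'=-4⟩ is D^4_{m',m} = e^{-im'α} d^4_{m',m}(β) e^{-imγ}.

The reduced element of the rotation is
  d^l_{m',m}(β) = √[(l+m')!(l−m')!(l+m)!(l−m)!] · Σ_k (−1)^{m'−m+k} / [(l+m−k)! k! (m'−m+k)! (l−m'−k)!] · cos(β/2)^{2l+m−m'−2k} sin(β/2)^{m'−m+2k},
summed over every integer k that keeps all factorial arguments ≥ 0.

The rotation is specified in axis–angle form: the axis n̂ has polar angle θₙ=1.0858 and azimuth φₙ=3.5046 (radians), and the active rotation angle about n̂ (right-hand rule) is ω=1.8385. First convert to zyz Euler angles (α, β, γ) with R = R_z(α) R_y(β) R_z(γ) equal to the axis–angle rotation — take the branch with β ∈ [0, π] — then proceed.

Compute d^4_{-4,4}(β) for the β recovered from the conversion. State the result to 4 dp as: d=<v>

d=0.0600

Axis–angle → zyz. n̂ = (sinθₙcosφₙ, sinθₙsinφₙ, cosθₙ) = (-0.827025, -0.314137, +0.466205), ω = 1.8385.
R = I cosω + sinω [n̂]ₓ + (1−cosω) n̂n̂ᵀ gives
  R = [+0.600375, -0.121078, -0.790500; +0.778120, -0.139732, +0.612375; -0.184604, -0.982759, +0.010322]
β = atan2(√(R₁₃²+R₂₃²), R₃₃) = 1.560474; α = atan2(R₂₃, R₁₃) mod 2π = 2.482489; γ = atan2(R₃₂, −R₃₁) mod 2π = 4.898067
d^4_{-4,4}(β=1.5605) via the finite sum:
Half-angle: c=0.710747, s=0.703448. N=√(1·40320·40320·1)=40320.000000
Admissible k: 8..8 (factorial args all ≥0)
  k=8: (−1)^0·40320.0000/(40320)·0.7107^0·0.7034^8 = +0.059959
d^4_{-4,4}(1.5605) = +0.059959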